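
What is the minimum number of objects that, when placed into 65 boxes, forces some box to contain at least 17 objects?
n = (17 − 1)·65 + 1 = 1041

By the generalised pigeonhole principle, to guarantee some box contains ≥ r objects we need more than (r − 1) · k objects total. Threshold: n = (r − 1) · k + 1. With r = 17 and k = 65: n = 16 · 65 + 1 = 1040 + 1 = 1041. For n = 1040 = 16 · 65, we can put exactly 16 objects in every box, avoiding 17 in any single one — so 1041 is tight.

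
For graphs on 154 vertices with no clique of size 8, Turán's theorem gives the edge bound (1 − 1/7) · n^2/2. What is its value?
Turán density bound = (6/7) · 154^2/2 = 10164

Turán's theorem: ex(n, K_{r+1}) is achieved by the complete r-partite Turán graph T(n, r) with parts as balanced as possible, and is at most (1 − 1/r) · n^2/2. For r = 7, n = 154: the density bound is (6/7) · 23716/2 = 10164. Since 7 ∣ 154, the Turán graph T(154, 7) has parts of equal size 22, and its edge count e(T(154, 7)) = 10164 attains the density bound exactly.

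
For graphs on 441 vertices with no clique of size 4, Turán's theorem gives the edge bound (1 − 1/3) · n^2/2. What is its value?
Turán density bound = (2/3) · 441^2/2 = 64827

Turán's theorem: ex(n, K_{r+1}) is achieved by the complete r-partite Turán graph T(n, r) with parts as balanced as possible, and is at most (1 − 1/r) · n^2/2. For r = 3, n = 441: the density bound is (2/3) · 194481/2 = 64827. Since 3 ∣ 441, the Turán graph T(441, 3) has parts of equal size 147, and its edge count e(T(441, 3)) = 64827 attains the density bound exactly.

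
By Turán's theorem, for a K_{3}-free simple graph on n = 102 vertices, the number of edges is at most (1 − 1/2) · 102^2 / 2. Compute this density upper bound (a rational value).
Turán density bound = (1/2) · 102^2/2 = 2601

Turán's theorem: ex(n, K_{r+1}) is achieved by the complete r-partite Turán graph T(n, r) with parts as balanced as possible, and is at most (1 − 1/r) · n^2/2. For r = 2, n = 102: the density bound is (1/2) · 10404/2 = 2601. Since 2 ∣ 102, the Turán graph T(102, 2) has parts of equal size 51, and its edge count e(T(102, 2)) = 2601 attains the density bound exactly.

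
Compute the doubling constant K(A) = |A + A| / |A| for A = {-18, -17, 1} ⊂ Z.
K = |A + A| / |A| = 6/3 = 2

Enumerate A + A = {a + b : a, b ∈ A}. With |A| = 3, there are |A|^2 = 9 ordered sum pairs; collecting distinct values, A + A = {-36, -35, -34, -17, -16, 2}, so |A + A| = 6. Thus K = 6/3 = 2. For comparison, the minimum possible |A + A| over all 3-element sets is 2·3 − 1 = 5 (so min K = 5/3), attained only by arithmetic progressions.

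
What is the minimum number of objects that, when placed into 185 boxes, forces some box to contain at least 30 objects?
n = (30 − 1)·185 + 1 = 5366

By the generalised pigeonhole principle, to guarantee some box contains ≥ r objects we need more than (r − 1) · k objects total. Threshold: n = (r − 1) · k + 1. With r = 30 and k = 185: n = 29 · 185 + 1 = 5365 + 1 = 5366. For n = 5365 = 29 · 185, we can put exactly 29 objects in every box, avoiding 30 in any single one — so 5366 is tight.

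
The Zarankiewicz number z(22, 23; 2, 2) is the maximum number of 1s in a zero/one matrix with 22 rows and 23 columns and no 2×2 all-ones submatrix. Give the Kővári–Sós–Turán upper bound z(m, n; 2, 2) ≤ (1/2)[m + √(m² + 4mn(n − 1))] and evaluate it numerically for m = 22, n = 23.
z(22, 23; 2, 2) ≤ (1/2)[22 + √(22² + 4·22·23·22)] = (1/2)[22 + √45012] = 117.0802

Kővári–Sós–Turán: let r_1, ..., r_22 be the row sums and z = Σ r_i the total number of 1s. Each pair of columns can share at most one row with both entries 1 (else a 2×2 all-ones block appears), so Σ_i C(r_i, 2) ≤ C(23, 2) = 253. By convexity Σ_i C(r_i, 2) ≥ 22·C(z/22, 2) = z(z − 22)/(2·22), giving z² − 22z − 22·23·22 ≤ 0 and hence z ≤ (1/2)[22 + √(484 + 4·11132)] = (1/2)[22 + √45012] ≈ (1/2)(22 + 212.1603) = 117.0802.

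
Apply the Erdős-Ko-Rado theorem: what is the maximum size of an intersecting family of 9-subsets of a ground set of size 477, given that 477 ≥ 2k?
max |F| = C(476, 8) = 61610272225804225

Erdős-Ko-Rado (1961): when n ≥ 2k, max |F| = C(n−1, k−1). The bound is attained by the star {A : i ∈ A} for any fixed i ∈ [n]. Here C(477−1, 9−1) = C(476, 8) = 61610272225804225.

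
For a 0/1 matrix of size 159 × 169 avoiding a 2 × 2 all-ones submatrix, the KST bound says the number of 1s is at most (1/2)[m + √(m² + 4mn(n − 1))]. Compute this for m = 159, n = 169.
z(159, 169; 2, 2) ≤ (1/2)[159 + √(159² + 4·159·169·168)] = (1/2)[159 + √18082593] = 2205.6816

Kővári–Sós–Turán: let r_1, ..., r_159 be the row sums and z = Σ r_i the total number of 1s. Each pair of columns can share at most one row with both entries 1 (else a 2×2 all-ones block appears), so Σ_i C(r_i, 2) ≤ C(169, 2) = 14196. By convexity Σ_i C(r_i, 2) ≥ 159·C(z/159, 2) = z(z − 159)/(2·159), giving z² − 159z − 159·169·168 ≤ 0 and hence z ≤ (1/2)[159 + √(25281 + 4·4514328)] = (1/2)[159 + √18082593] ≈ (1/2)(159 + 4252.3632) = 2205.6816.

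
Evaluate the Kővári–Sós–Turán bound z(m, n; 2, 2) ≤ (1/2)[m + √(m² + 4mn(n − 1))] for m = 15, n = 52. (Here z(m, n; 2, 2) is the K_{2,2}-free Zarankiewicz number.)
z(15, 52; 2, 2) ≤ (1/2)[15 + √(15² + 4·15·52·51)] = (1/2)[15 + √159345] = 207.0902

Kővári–Sós–Turán: let r_1, ..., r_15 be the row sums and z = Σ r_i the total number of 1s. Each pair of columns can share at most one row with both entries 1 (else a 2×2 all-ones block appears), so Σ_i C(r_i, 2) ≤ C(52, 2) = 1326. By convexity Σ_i C(r_i, 2) ≥ 15·C(z/15, 2) = z(z − 15)/(2·15), giving z² − 15z − 15·52·51 ≤ 0 and hence z ≤ (1/2)[15 + √(225 + 4·39780)] = (1/2)[15 + √159345] ≈ (1/2)(15 + 399.1804) = 207.0902.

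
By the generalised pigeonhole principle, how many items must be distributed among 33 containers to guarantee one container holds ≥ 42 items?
n = (42 − 1)·33 + 1 = 1354

By the generalised pigeonhole principle, to guarantee some box contains ≥ r objects we need more than (r − 1) · k objects total. Threshold: n = (r − 1) · k + 1. With r = 42 and k = 33: n = 41 · 33 + 1 = 1353 + 1 = 1354. For n = 1353 = 41 · 33, we can put exactly 41 objects in every box, avoiding 42 in any single one — so 1354 is tight.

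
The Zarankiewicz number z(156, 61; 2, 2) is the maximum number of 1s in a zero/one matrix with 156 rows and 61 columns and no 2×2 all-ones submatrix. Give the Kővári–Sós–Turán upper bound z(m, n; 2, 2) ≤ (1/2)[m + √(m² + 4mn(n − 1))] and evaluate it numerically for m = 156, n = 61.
z(156, 61; 2, 2) ≤ (1/2)[156 + √(156² + 4·156·61·60)] = (1/2)[156 + √2308176] = 837.6341

Kővári–Sós–Turán: let r_1, ..., r_156 be the row sums and z = Σ r_i the total number of 1s. Each pair of columns can share at most one row with both entries 1 (else a 2×2 all-ones block appears), so Σ_i C(r_i, 2) ≤ C(61, 2) = 1830. By convexity Σ_i C(r_i, 2) ≥ 156·C(z/156, 2) = z(z − 156)/(2·156), giving z² − 156z − 156·61·60 ≤ 0 and hence z ≤ (1/2)[156 + √(24336 + 4·570960)] = (1/2)[156 + √2308176] ≈ (1/2)(156 + 1519.2682) = 837.6341.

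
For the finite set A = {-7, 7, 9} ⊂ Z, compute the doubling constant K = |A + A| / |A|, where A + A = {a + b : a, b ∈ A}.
K = |A + A| / |A| = 6/3 = 2

Enumerate A + A = {a + b : a, b ∈ A}. With |A| = 3, there are |A|^2 = 9 ordered sum pairs; collecting distinct values, A + A = {-14, 0, 2, 14, 16, 18}, so |A + A| = 6. Thus K = 6/3 = 2. For comparison, the minimum possible |A + A| over all 3-element sets is 2·3 − 1 = 5 (so min K = 5/3), attained only by arithmetic progressions.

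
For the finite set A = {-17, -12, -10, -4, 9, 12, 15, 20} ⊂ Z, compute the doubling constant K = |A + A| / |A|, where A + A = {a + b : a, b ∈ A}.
K = |A + A| / |A| = 31/8

Enumerate A + A = {a + b : a, b ∈ A}. With |A| = 8, there are |A|^2 = 64 ordered sum pairs; collecting distinct values, A + A = {-34, -29, -27, -24, -22, -21, -20, -16, -14, -8, -5, -3, -2, -1, 0, 2, 3, 5, 8, 10, 11, 16, 18, 21, 24, 27, 29, 30, 32, 35, 40}, so |A + A| = 31. Thus K = 31/8. For comparison, the minimum possible |A + A| over all 8-element sets is 2·8 − 1 = 15 (so min K = 15/8), attained only by arithmetic progressions.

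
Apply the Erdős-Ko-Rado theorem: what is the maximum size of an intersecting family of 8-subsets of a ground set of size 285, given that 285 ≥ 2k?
max |F| = C(284, 7) = 27443323045416

Erdős-Ko-Rado (1961): when n ≥ 2k, max |F| = C(n−1, k−1). The bound is attained by the star {A : i ∈ A} for any fixed i ∈ [n]. Here C(285−1, 8−1) = C(284, 7) = 27443323045416.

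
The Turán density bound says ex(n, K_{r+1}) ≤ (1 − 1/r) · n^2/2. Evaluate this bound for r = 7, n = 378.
Turán density bound = (6/7) · 378^2/2 = 61236

Turán's theorem: ex(n, K_{r+1}) is achieved by the complete r-partite Turán graph T(n, r) with parts as balanced as possible, and is at most (1 − 1/r) · n^2/2. For r = 7, n = 378: the density bound is (6/7) · 142884/2 = 61236. Since 7 ∣ 378, the Turán graph T(378, 7) has parts of equal size 54, and its edge count e(T(378, 7)) = 61236 attains the density bound exactly.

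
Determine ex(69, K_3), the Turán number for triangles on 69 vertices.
ex(69, K_3) = ⌊69^2/4⌋ = 1190

Mantel (1907): a triangle-free graph on n vertices has at most ⌊n^2/4⌋ edges, with equality for the complete bipartite graph K_{⌊n/2⌋, ⌈n/2⌉}. For n = 69: ⌊69^2/4⌋ = ⌊4761/4⌋ = 1190. The extremal graph is K_{34, 35}, which has 34·35 = 1190 edges.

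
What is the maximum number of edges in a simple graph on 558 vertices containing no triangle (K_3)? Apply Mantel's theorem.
ex(558, K_3) = ⌊558^2/4⌋ = 77841

Mantel (1907): a triangle-free graph on n vertices has at most ⌊n^2/4⌋ edges, with equality for the complete bipartite graph K_{⌊n/2⌋, ⌈n/2⌉}. For n = 558: ⌊558^2/4⌋ = ⌊311364/4⌋ = 77841. The extremal graph is K_{279, 279}, which has 279·279 = 77841 edges.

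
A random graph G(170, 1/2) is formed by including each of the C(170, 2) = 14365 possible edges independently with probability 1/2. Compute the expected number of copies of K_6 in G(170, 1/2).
E[# K_6] = C(170, 6) · (1/2)^C(6, 2) = 30663442810 / 2^15 = 15331721405/16384 ≈ 935774.011536

For each 6-subset S of vertices (there are C(170, 6) = 30663442810 such S), let X_S = 1 if S induces a K_6 (all C(6, 2) = 15 edges present). Then P(X_S = 1) = (1/2)^15 = 1/32768. By linearity of expectation, E[# K_6] = C(170, 6) · (1/2)^15 = 30663442810 / 32768 = 15331721405/16384 ≈ 935774.011536.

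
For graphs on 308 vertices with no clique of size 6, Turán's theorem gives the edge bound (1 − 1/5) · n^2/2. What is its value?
Turán density bound = (4/5) · 308^2/2 = 189728/5 ≈ 37945.6

Turán's theorem: ex(n, K_{r+1}) is achieved by the complete r-partite Turán graph T(n, r) with parts as balanced as possible, and is at most (1 − 1/r) · n^2/2. For r = 5, n = 308: the density bound is (4/5) · 94864/2 = 189728/5 ≈ 37945.6. The integer-valued extremum is e(T(308, 5)) = 37945, which is strictly less than the density bound 189728/5 since 5 ∤ 308 (the parts of T(308, 5) cannot all be equal).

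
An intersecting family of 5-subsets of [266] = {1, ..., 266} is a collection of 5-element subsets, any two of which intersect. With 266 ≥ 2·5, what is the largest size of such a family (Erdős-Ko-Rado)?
max |F| = C(265, 4) = 200860990

The Erdős-Ko-Rado theorem states: for n ≥ 2k, an intersecting family of k-subsets of an n-element set has size at most C(n − 1, k − 1), with equality for 'star' families {A ⊆ [n] : |A| = k, i ∈ A} (fix an element i). For n = 266, k = 5: C(265, 4) = 200860990.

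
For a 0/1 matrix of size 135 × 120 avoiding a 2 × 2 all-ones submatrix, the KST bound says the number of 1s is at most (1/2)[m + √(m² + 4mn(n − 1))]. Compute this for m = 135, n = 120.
z(135, 120; 2, 2) ≤ (1/2)[135 + √(135² + 4·135·120·119)] = (1/2)[135 + √7729425] = 1457.5922

Kővári–Sós–Turán: let r_1, ..., r_135 be the row sums and z = Σ r_i the total number of 1s. Each pair of columns can share at most one row with both entries 1 (else a 2×2 all-ones block appears), so Σ_i C(r_i, 2) ≤ C(120, 2) = 7140. By convexity Σ_i C(r_i, 2) ≥ 135·C(z/135, 2) = z(z − 135)/(2·135), giving z² − 135z − 135·120·119 ≤ 0 and hence z ≤ (1/2)[135 + √(18225 + 4·1927800)] = (1/2)[135 + √7729425] ≈ (1/2)(135 + 2780.1843) = 1457.5922.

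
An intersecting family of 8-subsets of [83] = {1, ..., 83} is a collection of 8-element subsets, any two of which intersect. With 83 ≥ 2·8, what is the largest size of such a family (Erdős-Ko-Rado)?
max |F| = C(82, 7) = 3801756816

The Erdős-Ko-Rado theorem states: for n ≥ 2k, an intersecting family of k-subsets of an n-element set has size at most C(n − 1, k − 1), with equality for 'star' families {A ⊆ [n] : |A| = k, i ∈ A} (fix an element i). For n = 83, k = 8: C(82, 7) = 3801756816.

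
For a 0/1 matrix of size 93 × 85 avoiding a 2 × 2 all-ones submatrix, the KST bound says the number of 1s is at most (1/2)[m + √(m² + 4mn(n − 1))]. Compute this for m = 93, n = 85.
z(93, 85; 2, 2) ≤ (1/2)[93 + √(93² + 4·93·85·84)] = (1/2)[93 + √2664729] = 862.6999

Kővári–Sós–Turán: let r_1, ..., r_93 be the row sums and z = Σ r_i the total number of 1s. Each pair of columns can share at most one row with both entries 1 (else a 2×2 all-ones block appears), so Σ_i C(r_i, 2) ≤ C(85, 2) = 3570. By convexity Σ_i C(r_i, 2) ≥ 93·C(z/93, 2) = z(z − 93)/(2·93), giving z² − 93z − 93·85·84 ≤ 0 and hence z ≤ (1/2)[93 + √(8649 + 4·664020)] = (1/2)[93 + √2664729] ≈ (1/2)(93 + 1632.3998) = 862.6999.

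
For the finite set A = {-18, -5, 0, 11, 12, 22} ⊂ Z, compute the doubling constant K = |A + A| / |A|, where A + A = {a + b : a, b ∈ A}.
K = |A + A| / |A| = 20/6 = 10/3

Enumerate A + A = {a + b : a, b ∈ A}. With |A| = 6, there are |A|^2 = 36 ordered sum pairs; collecting distinct values, A + A = {-36, -23, -18, -10, -7, -6, -5, 0, 4, 6, 7, 11, 12, 17, 22, 23, 24, 33, 34, 44}, so |A + A| = 20. Thus K = 20/6 = 10/3. For comparison, the minimum possible |A + A| over all 6-element sets is 2·6 − 1 = 11 (so min K = 11/6), attained only by arithmetic progressions.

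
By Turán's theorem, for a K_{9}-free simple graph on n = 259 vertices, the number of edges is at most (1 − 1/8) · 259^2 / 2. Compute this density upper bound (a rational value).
Turán density bound = (7/8) · 259^2/2 = 469567/16 ≈ 29347.9375

Turán's theorem: ex(n, K_{r+1}) is achieved by the complete r-partite Turán graph T(n, r) with parts as balanced as possible, and is at most (1 − 1/r) · n^2/2. For r = 8, n = 259: the density bound is (7/8) · 67081/2 = 469567/16 ≈ 29347.9375. The integer-valued extremum is e(T(259, 8)) = 29347, which is strictly less than the density bound 469567/16 since 8 ∤ 259 (the parts of T(259, 8) cannot all be equal).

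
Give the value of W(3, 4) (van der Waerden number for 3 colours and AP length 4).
W(3, 4) = 293

W(3, 4) = 293. The lower bound W(3, 4) > 292 comes from an explicit good 3-colouring of [1, 292]; the upper bound W(3, 4) ≤ 293 was verified by exhaustive search over 3-colourings of [1, 293].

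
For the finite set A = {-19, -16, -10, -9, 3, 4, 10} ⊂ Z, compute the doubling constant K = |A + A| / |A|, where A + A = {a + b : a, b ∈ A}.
K = |A + A| / |A| = 26/7

Enumerate A + A = {a + b : a, b ∈ A}. With |A| = 7, there are |A|^2 = 49 ordered sum pairs; collecting distinct values, A + A = {-38, -35, -32, -29, -28, -26, -25, -20, -19, -18, -16, -15, -13, -12, -9, -7, -6, -5, 0, 1, 6, 7, 8, 13, 14, 20}, so |A + A| = 26. Thus K = 26/7. For comparison, the minimum possible |A + A| over all 7-element sets is 2·7 − 1 = 13 (so min K = 13/7), attained only by arithmetic progressions.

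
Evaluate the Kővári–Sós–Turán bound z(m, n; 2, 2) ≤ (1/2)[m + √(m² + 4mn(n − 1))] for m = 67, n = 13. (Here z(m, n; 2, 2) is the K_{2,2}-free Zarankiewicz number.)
z(67, 13; 2, 2) ≤ (1/2)[67 + √(67² + 4·67·13·12)] = (1/2)[67 + √46297] = 141.0837

Kővári–Sós–Turán: let r_1, ..., r_67 be the row sums and z = Σ r_i the total number of 1s. Each pair of columns can share at most one row with both entries 1 (else a 2×2 all-ones block appears), so Σ_i C(r_i, 2) ≤ C(13, 2) = 78. By convexity Σ_i C(r_i, 2) ≥ 67·C(z/67, 2) = z(z − 67)/(2·67), giving z² − 67z − 67·13·12 ≤ 0 and hence z ≤ (1/2)[67 + √(4489 + 4·10452)] = (1/2)[67 + √46297] ≈ (1/2)(67 + 215.1674) = 141.0837.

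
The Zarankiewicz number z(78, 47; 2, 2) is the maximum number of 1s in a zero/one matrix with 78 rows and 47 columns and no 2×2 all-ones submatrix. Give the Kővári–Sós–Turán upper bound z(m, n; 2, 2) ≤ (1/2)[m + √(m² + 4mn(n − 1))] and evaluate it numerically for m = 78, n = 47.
z(78, 47; 2, 2) ≤ (1/2)[78 + √(78² + 4·78·47·46)] = (1/2)[78 + √680628] = 451.5009

Kővári–Sós–Turán: let r_1, ..., r_78 be the row sums and z = Σ r_i the total number of 1s. Each pair of columns can share at most one row with both entries 1 (else a 2×2 all-ones block appears), so Σ_i C(r_i, 2) ≤ C(47, 2) = 1081. By convexity Σ_i C(r_i, 2) ≥ 78·C(z/78, 2) = z(z − 78)/(2·78), giving z² − 78z − 78·47·46 ≤ 0 and hence z ≤ (1/2)[78 + √(6084 + 4·168636)] = (1/2)[78 + √680628] ≈ (1/2)(78 + 825.0018) = 451.5009.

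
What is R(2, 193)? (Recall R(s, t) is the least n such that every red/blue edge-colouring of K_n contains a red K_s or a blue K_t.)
R(2, 193) = 193

R(2, k) = k for all k ≥ 2: in a 2-colouring of K_k, either some edge is red (a red K_2) or all edges are blue (a blue K_k). And K_{192} coloured all-blue has no blue K_193, so R(2, 193) > 192. Hence R(2, 193) = 193.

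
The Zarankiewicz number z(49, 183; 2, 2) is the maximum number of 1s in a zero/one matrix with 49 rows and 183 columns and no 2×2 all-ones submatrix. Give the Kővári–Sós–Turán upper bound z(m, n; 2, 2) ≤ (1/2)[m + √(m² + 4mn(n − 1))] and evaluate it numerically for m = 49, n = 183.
z(49, 183; 2, 2) ≤ (1/2)[49 + √(49² + 4·49·183·182)] = (1/2)[49 + √6530377] = 1302.2301

Kővári–Sós–Turán: let r_1, ..., r_49 be the row sums and z = Σ r_i the total number of 1s. Each pair of columns can share at most one row with both entries 1 (else a 2×2 all-ones block appears), so Σ_i C(r_i, 2) ≤ C(183, 2) = 16653. By convexity Σ_i C(r_i, 2) ≥ 49·C(z/49, 2) = z(z − 49)/(2·49), giving z² − 49z − 49·183·182 ≤ 0 and hence z ≤ (1/2)[49 + √(2401 + 4·1631994)] = (1/2)[49 + √6530377] ≈ (1/2)(49 + 2555.4602) = 1302.2301.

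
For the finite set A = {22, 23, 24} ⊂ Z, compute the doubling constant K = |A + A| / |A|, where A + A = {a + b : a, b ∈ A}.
K = |A + A| / |A| = 5/3

Enumerate A + A = {a + b : a, b ∈ A}. With |A| = 3, there are |A|^2 = 9 ordered sum pairs; collecting distinct values, A + A = {44, 45, 46, 47, 48}, so |A + A| = 5. Thus K = 5/3. Here |A + A| = 2|A| − 1 = 5, the minimum possible — so K = 5/3 is minimal, which holds iff A is an arithmetic progression.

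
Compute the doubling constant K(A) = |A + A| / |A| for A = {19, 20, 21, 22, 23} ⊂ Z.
K = |A + A| / |A| = 9/5

Enumerate A + A = {a + b : a, b ∈ A}. With |A| = 5, there are |A|^2 = 25 ordered sum pairs; collecting distinct values, A + A = {38, 39, 40, 41, 42, 43, 44, 45, 46}, so |A + A| = 9. Thus K = 9/5. Here |A + A| = 2|A| − 1 = 9, the minimum possible — so K = 9/5 is minimal, which holds iff A is an arithmetic progression.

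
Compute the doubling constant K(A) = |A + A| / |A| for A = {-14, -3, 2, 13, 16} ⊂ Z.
K = |A + A| / |A| = 14/5

Enumerate A + A = {a + b : a, b ∈ A}. With |A| = 5, there are |A|^2 = 25 ordered sum pairs; collecting distinct values, A + A = {-28, -17, -12, -6, -1, 2, 4, 10, 13, 15, 18, 26, 29, 32}, so |A + A| = 14. Thus K = 14/5. For comparison, the minimum possible |A + A| over all 5-element sets is 2·5 − 1 = 9 (so min K = 9/5), attained only by arithmetic progressions.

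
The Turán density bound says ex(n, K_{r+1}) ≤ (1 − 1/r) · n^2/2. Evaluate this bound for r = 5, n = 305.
Turán density bound = (4/5) · 305^2/2 = 37210

Turán's theorem: ex(n, K_{r+1}) is achieved by the complete r-partite Turán graph T(n, r) with parts as balanced as possible, and is at most (1 − 1/r) · n^2/2. For r = 5, n = 305: the density bound is (4/5) · 93025/2 = 37210. Since 5 ∣ 305, the Turán graph T(305, 5) has parts of equal size 61, and its edge count e(T(305, 5)) = 37210 attains the density bound exactly.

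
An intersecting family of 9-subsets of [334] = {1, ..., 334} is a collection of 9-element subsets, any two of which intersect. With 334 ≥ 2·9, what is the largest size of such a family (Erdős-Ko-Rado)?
max |F| = C(333, 8) = 3445393434665391

Erdős-Ko-Rado (1961): when n ≥ 2k, max |F| = C(n−1, k−1). The bound is attained by the star {A : i ∈ A} for any fixed i ∈ [n]. Here C(334−1, 9−1) = C(333, 8) = 3445393434665391.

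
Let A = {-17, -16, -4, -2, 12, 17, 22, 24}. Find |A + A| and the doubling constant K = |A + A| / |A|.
K = |A + A| / |A| = 32/8 = 4

Enumerate A + A = {a + b : a, b ∈ A}. With |A| = 8, there are |A|^2 = 64 ordered sum pairs; collecting distinct values, A + A = {-34, -33, -32, -21, -20, -19, -18, -8, -6, -5, -4, 0, 1, 5, 6, 7, 8, 10, 13, 15, 18, 20, 22, 24, 29, 34, 36, 39, 41, 44, 46, 48}, so |A + A| = 32. Thus K = 32/8 = 4. For comparison, the minimum possible |A + A| over all 8-element sets is 2·8 − 1 = 15 (so min K = 15/8), attained only by arithmetic progressions.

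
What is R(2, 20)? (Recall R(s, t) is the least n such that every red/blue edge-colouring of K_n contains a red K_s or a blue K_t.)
R(2, 20) = 20

R(2, k) = k for all k ≥ 2: in a 2-colouring of K_k, either some edge is red (a red K_2) or all edges are blue (a blue K_k). And K_{19} coloured all-blue has no blue K_20, so R(2, 20) > 19. Hence R(2, 20) = 20.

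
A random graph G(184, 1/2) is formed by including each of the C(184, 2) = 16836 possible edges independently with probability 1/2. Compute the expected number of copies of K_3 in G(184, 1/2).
E[# K_3] = C(184, 3) · (1/2)^C(3, 2) = 1021384 / 2^3 = 127673

For each 3-subset S of vertices (there are C(184, 3) = 1021384 such S), let X_S = 1 if S induces a K_3 (all C(3, 2) = 3 edges present). Then P(X_S = 1) = (1/2)^3 = 1/8. By linearity of expectation, E[# K_3] = C(184, 3) · (1/2)^3 = 1021384 / 8 = 127673.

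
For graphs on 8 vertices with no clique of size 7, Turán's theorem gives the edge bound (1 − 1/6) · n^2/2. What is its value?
Turán density bound = (5/6) · 8^2/2 = 80/3 ≈ 26.6667

Turán's theorem: ex(n, K_{r+1}) is achieved by the complete r-partite Turán graph T(n, r) with parts as balanced as possible, and is at most (1 − 1/r) · n^2/2. For r = 6, n = 8: the density bound is (5/6) · 64/2 = 80/3 ≈ 26.6667. The integer-valued extremum is e(T(8, 6)) = 26, which is strictly less than the density bound 80/3 since 6 ∤ 8 (the parts of T(8, 6) cannot all be equal).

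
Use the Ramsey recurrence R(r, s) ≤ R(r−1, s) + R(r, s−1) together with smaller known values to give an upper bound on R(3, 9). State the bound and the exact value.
R(3, 9) ≤ R(2, 9) + R(3, 8) = 9 + 28 = 37; exact value R(3, 9) = 36.

The Erdős–Szekeres recurrence R(r, s) ≤ R(r−1, s) + R(r, s−1) applied to (r, s) = (3, 9) gives
  R(3, 9) ≤ R(2, 9) + R(3, 8) = 9 + 28 = 37.
(Recall R(2, k) = k and R is symmetric.) The recurrence is not tight here (it gives 37, but the exact value is R(3, 9) = 36); the tight upper bound requires a sharper argument than the simple recurrence, combined with a lower-bound construction on K_{35}.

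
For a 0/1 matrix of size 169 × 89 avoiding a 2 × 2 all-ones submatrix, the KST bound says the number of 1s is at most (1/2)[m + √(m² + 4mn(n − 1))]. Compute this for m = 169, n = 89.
z(169, 89; 2, 2) ≤ (1/2)[169 + √(169² + 4·169·89·88)] = (1/2)[169 + √5322993] = 1238.0806

Kővári–Sós–Turán: let r_1, ..., r_169 be the row sums and z = Σ r_i the total number of 1s. Each pair of columns can share at most one row with both entries 1 (else a 2×2 all-ones block appears), so Σ_i C(r_i, 2) ≤ C(89, 2) = 3916. By convexity Σ_i C(r_i, 2) ≥ 169·C(z/169, 2) = z(z − 169)/(2·169), giving z² − 169z − 169·89·88 ≤ 0 and hence z ≤ (1/2)[169 + √(28561 + 4·1323608)] = (1/2)[169 + √5322993] ≈ (1/2)(169 + 2307.1612) = 1238.0806.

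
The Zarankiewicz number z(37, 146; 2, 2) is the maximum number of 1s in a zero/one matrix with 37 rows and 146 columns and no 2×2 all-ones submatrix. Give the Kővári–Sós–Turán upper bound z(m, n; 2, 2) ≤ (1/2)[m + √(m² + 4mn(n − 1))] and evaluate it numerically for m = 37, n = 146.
z(37, 146; 2, 2) ≤ (1/2)[37 + √(37² + 4·37·146·145)] = (1/2)[37 + √3134529] = 903.7301

Kővári–Sós–Turán: let r_1, ..., r_37 be the row sums and z = Σ r_i the total number of 1s. Each pair of columns can share at most one row with both entries 1 (else a 2×2 all-ones block appears), so Σ_i C(r_i, 2) ≤ C(146, 2) = 10585. By convexity Σ_i C(r_i, 2) ≥ 37·C(z/37, 2) = z(z − 37)/(2·37), giving z² − 37z − 37·146·145 ≤ 0 and hence z ≤ (1/2)[37 + √(1369 + 4·783290)] = (1/2)[37 + √3134529] ≈ (1/2)(37 + 1770.4601) = 903.7301.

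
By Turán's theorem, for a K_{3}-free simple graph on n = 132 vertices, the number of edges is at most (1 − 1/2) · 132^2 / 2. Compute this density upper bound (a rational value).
Turán density bound = (1/2) · 132^2/2 = 4356

Turán's theorem: ex(n, K_{r+1}) is achieved by the complete r-partite Turán graph T(n, r) with parts as balanced as possible, and is at most (1 − 1/r) · n^2/2. For r = 2, n = 132: the density bound is (1/2) · 17424/2 = 4356. Since 2 ∣ 132, the Turán graph T(132, 2) has parts of equal size 66, and its edge count e(T(132, 2)) = 4356 attains the density bound exactly.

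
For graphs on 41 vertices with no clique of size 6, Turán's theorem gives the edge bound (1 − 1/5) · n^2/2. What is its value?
Turán density bound = (4/5) · 41^2/2 = 3362/5 ≈ 672.4

Turán's theorem: ex(n, K_{r+1}) is achieved by the complete r-partite Turán graph T(n, r) with parts as balanced as possible, and is at most (1 − 1/r) · n^2/2. For r = 5, n = 41: the density bound is (4/5) · 1681/2 = 3362/5 ≈ 672.4. The integer-valued extremum is e(T(41, 5)) = 672, which is strictly less than the density bound 3362/5 since 5 ∤ 41 (the parts of T(41, 5) cannot all be equal).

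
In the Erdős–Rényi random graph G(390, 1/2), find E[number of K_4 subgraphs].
E[# K_4] = C(390, 4) · (1/2)^C(4, 2) = 949173615 / 2^6 = 14830837.734375

For each 4-subset S of vertices (there are C(390, 4) = 949173615 such S), let X_S = 1 if S induces a K_4 (all C(4, 2) = 6 edges present). Then P(X_S = 1) = (1/2)^6 = 1/64. By linearity of expectation, E[# K_4] = C(390, 4) · (1/2)^6 = 949173615 / 64 = 14830837.734375.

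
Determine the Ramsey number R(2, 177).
R(2, 177) = 177

R(2, k) = k for all k ≥ 2: in a 2-colouring of K_k, either some edge is red (a red K_2) or all edges are blue (a blue K_k). And K_{176} coloured all-blue has no blue K_177, so R(2, 177) > 176. Hence R(2, 177) = 177.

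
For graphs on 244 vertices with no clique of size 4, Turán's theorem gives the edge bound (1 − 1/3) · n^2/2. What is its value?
Turán density bound = (2/3) · 244^2/2 = 59536/3 ≈ 19845.3333

Turán's theorem: ex(n, K_{r+1}) is achieved by the complete r-partite Turán graph T(n, r) with parts as balanced as possible, and is at most (1 − 1/r) · n^2/2. For r = 3, n = 244: the density bound is (2/3) · 59536/2 = 59536/3 ≈ 19845.3333. The integer-valued extremum is e(T(244, 3)) = 19845, which is strictly less than the density bound 59536/3 since 3 ∤ 244 (the parts of T(244, 3) cannot all be equal).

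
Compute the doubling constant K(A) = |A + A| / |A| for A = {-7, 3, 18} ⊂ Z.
K = |A + A| / |A| = 6/3 = 2

Enumerate A + A = {a + b : a, b ∈ A}. With |A| = 3, there are |A|^2 = 9 ordered sum pairs; collecting distinct values, A + A = {-14, -4, 6, 11, 21, 36}, so |A + A| = 6. Thus K = 6/3 = 2. For comparison, the minimum possible |A + A| over all 3-element sets is 2·3 − 1 = 5 (so min K = 5/3), attained only by arithmetic progressions.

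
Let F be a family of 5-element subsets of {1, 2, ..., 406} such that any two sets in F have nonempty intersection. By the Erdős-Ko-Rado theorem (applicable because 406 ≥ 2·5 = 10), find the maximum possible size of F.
max |F| = C(405, 4) = 1104475905

Erdős-Ko-Rado (1961): when n ≥ 2k, max |F| = C(n−1, k−1). The bound is attained by the star {A : i ∈ A} for any fixed i ∈ [n]. Here C(406−1, 5−1) = C(405, 4) = 1104475905.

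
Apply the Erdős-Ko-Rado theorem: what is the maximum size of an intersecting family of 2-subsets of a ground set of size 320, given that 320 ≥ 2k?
max |F| = C(319, 1) = 319

Erdős-Ko-Rado (1961): when n ≥ 2k, max |F| = C(n−1, k−1). The bound is attained by the star {A : i ∈ A} for any fixed i ∈ [n]. Here C(320−1, 2−1) = C(319, 1) = 319.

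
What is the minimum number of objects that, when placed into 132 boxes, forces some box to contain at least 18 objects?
n = (18 − 1)·132 + 1 = 2245

By the generalised pigeonhole principle, to guarantee some box contains ≥ r objects we need more than (r − 1) · k objects total. Threshold: n = (r − 1) · k + 1. With r = 18 and k = 132: n = 17 · 132 + 1 = 2244 + 1 = 2245. For n = 2244 = 17 · 132, we can put exactly 17 objects in every box, avoiding 18 in any single one — so 2245 is tight.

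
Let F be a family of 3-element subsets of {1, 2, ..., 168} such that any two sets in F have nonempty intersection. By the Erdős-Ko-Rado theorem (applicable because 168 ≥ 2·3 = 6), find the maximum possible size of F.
max |F| = C(167, 2) = 13861

The Erdős-Ko-Rado theorem states: for n ≥ 2k, an intersecting family of k-subsets of an n-element set has size at most C(n − 1, k − 1), with equality for 'star' families {A ⊆ [n] : |A| = k, i ∈ A} (fix an element i). For n = 168, k = 3: C(167, 2) = 13861.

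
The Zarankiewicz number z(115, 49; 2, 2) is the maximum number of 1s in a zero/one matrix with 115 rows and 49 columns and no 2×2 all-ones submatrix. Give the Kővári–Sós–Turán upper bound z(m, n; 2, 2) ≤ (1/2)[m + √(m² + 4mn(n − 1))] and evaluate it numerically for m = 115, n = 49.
z(115, 49; 2, 2) ≤ (1/2)[115 + √(115² + 4·115·49·48)] = (1/2)[115 + √1095145] = 580.7459

Kővári–Sós–Turán: let r_1, ..., r_115 be the row sums and z = Σ r_i the total number of 1s. Each pair of columns can share at most one row with both entries 1 (else a 2×2 all-ones block appears), so Σ_i C(r_i, 2) ≤ C(49, 2) = 1176. By convexity Σ_i C(r_i, 2) ≥ 115·C(z/115, 2) = z(z − 115)/(2·115), giving z² − 115z − 115·49·48 ≤ 0 and hence z ≤ (1/2)[115 + √(13225 + 4·270480)] = (1/2)[115 + √1095145] ≈ (1/2)(115 + 1046.4918) = 580.7459.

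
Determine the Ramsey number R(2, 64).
R(2, 64) = 64

R(2, k) = k for all k ≥ 2: in a 2-colouring of K_k, either some edge is red (a red K_2) or all edges are blue (a blue K_k). And K_{63} coloured all-blue has no blue K_64, so R(2, 64) > 63. Hence R(2, 64) = 64.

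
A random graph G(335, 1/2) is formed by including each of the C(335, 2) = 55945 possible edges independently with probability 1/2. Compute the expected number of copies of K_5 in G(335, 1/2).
E[# K_5] = C(335, 5) · (1/2)^C(5, 2) = 34120889067 / 2^10 ≈ 33321180.729492

For each 5-subset S of vertices (there are C(335, 5) = 34120889067 such S), let X_S = 1 if S induces a K_5 (all C(5, 2) = 10 edges present). Then P(X_S = 1) = (1/2)^10 = 1/1024. By linearity of expectation, E[# K_5] = C(335, 5) · (1/2)^10 = 34120889067 / 1024 ≈ 33321180.729492.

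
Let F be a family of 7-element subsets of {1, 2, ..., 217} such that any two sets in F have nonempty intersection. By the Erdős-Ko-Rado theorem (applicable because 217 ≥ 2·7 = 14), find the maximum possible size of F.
max |F| = C(216, 6) = 131513824548

The Erdős-Ko-Rado theorem states: for n ≥ 2k, an intersecting family of k-subsets of an n-element set has size at most C(n − 1, k − 1), with equality for 'star' families {A ⊆ [n] : |A| = k, i ∈ A} (fix an element i). For n = 217, k = 7: C(216, 6) = 131513824548.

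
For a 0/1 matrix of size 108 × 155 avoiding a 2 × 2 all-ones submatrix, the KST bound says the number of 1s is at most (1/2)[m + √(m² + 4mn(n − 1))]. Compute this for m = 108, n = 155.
z(108, 155; 2, 2) ≤ (1/2)[108 + √(108² + 4·108·155·154)] = (1/2)[108 + √10323504] = 1660.5105

Kővári–Sós–Turán: let r_1, ..., r_108 be the row sums and z = Σ r_i the total number of 1s. Each pair of columns can share at most one row with both entries 1 (else a 2×2 all-ones block appears), so Σ_i C(r_i, 2) ≤ C(155, 2) = 11935. By convexity Σ_i C(r_i, 2) ≥ 108·C(z/108, 2) = z(z − 108)/(2·108), giving z² − 108z − 108·155·154 ≤ 0 and hence z ≤ (1/2)[108 + √(11664 + 4·2577960)] = (1/2)[108 + √10323504] ≈ (1/2)(108 + 3213.021) = 1660.5105.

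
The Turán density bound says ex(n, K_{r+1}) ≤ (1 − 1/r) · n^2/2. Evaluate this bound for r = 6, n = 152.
Turán density bound = (5/6) · 152^2/2 = 28880/3 ≈ 9626.6667

Turán's theorem: ex(n, K_{r+1}) is achieved by the complete r-partite Turán graph T(n, r) with parts as balanced as possible, and is at most (1 − 1/r) · n^2/2. For r = 6, n = 152: the density bound is (5/6) · 23104/2 = 28880/3 ≈ 9626.6667. The integer-valued extremum is e(T(152, 6)) = 9626, which is strictly less than the density bound 28880/3 since 6 ∤ 152 (the parts of T(152, 6) cannot all be equal).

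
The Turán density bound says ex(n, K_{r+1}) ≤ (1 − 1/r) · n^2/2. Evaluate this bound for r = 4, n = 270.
Turán density bound = (3/4) · 270^2/2 = 54675/2 ≈ 27337.5

Turán's theorem: ex(n, K_{r+1}) is achieved by the complete r-partite Turán graph T(n, r) with parts as balanced as possible, and is at most (1 − 1/r) · n^2/2. For r = 4, n = 270: the density bound is (3/4) · 72900/2 = 54675/2 ≈ 27337.5. The integer-valued extremum is e(T(270, 4)) = 27337, which is strictly less than the density bound 54675/2 since 4 ∤ 270 (the parts of T(270, 4) cannot all be equal).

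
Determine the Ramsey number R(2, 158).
R(2, 158) = 158

R(2, k) = k for all k ≥ 2: in a 2-colouring of K_k, either some edge is red (a red K_2) or all edges are blue (a blue K_k). And K_{157} coloured all-blue has no blue K_158, so R(2, 158) > 157. Hence R(2, 158) = 158.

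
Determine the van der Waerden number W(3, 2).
W(3, 2) = 3 + 1 = 4

A 2-term AP is any pair of integers, so a monochromatic 2-AP exists iff some colour is used at least twice. With 3 colours, the colouring i ↦ i on {1, ..., 3} uses each colour once, avoiding any monochromatic pair, so W(3, 2) > 3. For {1, ..., 4}, pigeonhole forces two integers of the same colour, which form a monochromatic 2-AP. Hence W(3, 2) = 4.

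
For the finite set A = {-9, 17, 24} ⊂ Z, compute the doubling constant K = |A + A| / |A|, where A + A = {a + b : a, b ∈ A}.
K = |A + A| / |A| = 6/3 = 2

Enumerate A + A = {a + b : a, b ∈ A}. With |A| = 3, there are |A|^2 = 9 ordered sum pairs; collecting distinct values, A + A = {-18, 8, 15, 34, 41, 48}, so |A + A| = 6. Thus K = 6/3 = 2. For comparison, the minimum possible |A + A| over all 3-element sets is 2·3 − 1 = 5 (so min K = 5/3), attained only by arithmetic progressions.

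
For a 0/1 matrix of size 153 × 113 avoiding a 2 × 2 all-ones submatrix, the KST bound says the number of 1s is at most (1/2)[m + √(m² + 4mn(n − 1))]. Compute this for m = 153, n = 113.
z(153, 113; 2, 2) ≤ (1/2)[153 + √(153² + 4·153·113·112)] = (1/2)[153 + √7768881] = 1470.1356

Kővári–Sós–Turán: let r_1, ..., r_153 be the row sums and z = Σ r_i the total number of 1s. Each pair of columns can share at most one row with both entries 1 (else a 2×2 all-ones block appears), so Σ_i C(r_i, 2) ≤ C(113, 2) = 6328. By convexity Σ_i C(r_i, 2) ≥ 153·C(z/153, 2) = z(z − 153)/(2·153), giving z² − 153z − 153·113·112 ≤ 0 and hence z ≤ (1/2)[153 + √(23409 + 4·1936368)] = (1/2)[153 + √7768881] ≈ (1/2)(153 + 2787.2712) = 1470.1356.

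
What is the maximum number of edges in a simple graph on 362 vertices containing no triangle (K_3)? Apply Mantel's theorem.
ex(362, K_3) = ⌊362^2/4⌋ = 32761

Mantel (1907): a triangle-free graph on n vertices has at most ⌊n^2/4⌋ edges, with equality for the complete bipartite graph K_{⌊n/2⌋, ⌈n/2⌉}. For n = 362: ⌊362^2/4⌋ = ⌊131044/4⌋ = 32761. The extremal graph is K_{181, 181}, which has 181·181 = 32761 edges.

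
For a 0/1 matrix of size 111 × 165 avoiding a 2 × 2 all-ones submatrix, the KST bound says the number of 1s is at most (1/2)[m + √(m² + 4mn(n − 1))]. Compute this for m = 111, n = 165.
z(111, 165; 2, 2) ≤ (1/2)[111 + √(111² + 4·111·165·164)] = (1/2)[111 + √12026961] = 1789.4955

Kővári–Sós–Turán: let r_1, ..., r_111 be the row sums and z = Σ r_i the total number of 1s. Each pair of columns can share at most one row with both entries 1 (else a 2×2 all-ones block appears), so Σ_i C(r_i, 2) ≤ C(165, 2) = 13530. By convexity Σ_i C(r_i, 2) ≥ 111·C(z/111, 2) = z(z − 111)/(2·111), giving z² − 111z − 111·165·164 ≤ 0 and hence z ≤ (1/2)[111 + √(12321 + 4·3003660)] = (1/2)[111 + √12026961] ≈ (1/2)(111 + 3467.9909) = 1789.4955.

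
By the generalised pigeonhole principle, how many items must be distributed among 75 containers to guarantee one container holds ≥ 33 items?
n = (33 − 1)·75 + 1 = 2401

By the generalised pigeonhole principle, to guarantee some box contains ≥ r objects we need more than (r − 1) · k objects total. Threshold: n = (r − 1) · k + 1. With r = 33 and k = 75: n = 32 · 75 + 1 = 2400 + 1 = 2401. For n = 2400 = 32 · 75, we can put exactly 32 objects in every box, avoiding 33 in any single one — so 2401 is tight.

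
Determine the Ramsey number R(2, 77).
R(2, 77) = 77

R(2, k) = k for all k ≥ 2: in a 2-colouring of K_k, either some edge is red (a red K_2) or all edges are blue (a blue K_k). And K_{76} coloured all-blue has no blue K_77, so R(2, 77) > 76. Hence R(2, 77) = 77.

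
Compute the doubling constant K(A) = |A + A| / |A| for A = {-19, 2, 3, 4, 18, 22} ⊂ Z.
K = |A + A| / |A| = 20/6 = 10/3

Enumerate A + A = {a + b : a, b ∈ A}. With |A| = 6, there are |A|^2 = 36 ordered sum pairs; collecting distinct values, A + A = {-38, -17, -16, -15, -1, 3, 4, 5, 6, 7, 8, 20, 21, 22, 24, 25, 26, 36, 40, 44}, so |A + A| = 20. Thus K = 20/6 = 10/3. For comparison, the minimum possible |A + A| over all 6-element sets is 2·6 − 1 = 11 (so min K = 11/6), attained only by arithmetic progressions.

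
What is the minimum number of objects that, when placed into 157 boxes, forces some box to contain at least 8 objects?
n = (8 − 1)·157 + 1 = 1100

By the generalised pigeonhole principle, to guarantee some box contains ≥ r objects we need more than (r − 1) · k objects total. Threshold: n = (r − 1) · k + 1. With r = 8 and k = 157: n = 7 · 157 + 1 = 1099 + 1 = 1100. For n = 1099 = 7 · 157, we can put exactly 7 objects in every box, avoiding 8 in any single one — so 1100 is tight.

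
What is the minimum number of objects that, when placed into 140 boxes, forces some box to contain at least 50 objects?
n = (50 − 1)·140 + 1 = 6861

By the generalised pigeonhole principle, to guarantee some box contains ≥ r objects we need more than (r − 1) · k objects total. Threshold: n = (r − 1) · k + 1. With r = 50 and k = 140: n = 49 · 140 + 1 = 6860 + 1 = 6861. For n = 6860 = 49 · 140, we can put exactly 49 objects in every box, avoiding 50 in any single one — so 6861 is tight.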